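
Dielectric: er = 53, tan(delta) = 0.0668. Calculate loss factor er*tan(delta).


Loss = 53 * 0.0668 = 3.54

3.54


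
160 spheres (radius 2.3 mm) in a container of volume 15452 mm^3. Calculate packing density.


V_sphere = 4/3*pi*2.3^3 = 50.965 mm^3
Total V = 160*50.965 = 8154.4 mm^3
PD = 8154.4 / 15452 = 0.528

0.528


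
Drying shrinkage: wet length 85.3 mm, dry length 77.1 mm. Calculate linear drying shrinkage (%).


DS = (85.3 - 77.1) / 85.3 * 100 = 9.61%

9.61


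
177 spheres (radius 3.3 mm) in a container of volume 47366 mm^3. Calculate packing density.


V_sphere = 4/3*pi*3.3^3 = 150.5326 mm^3
Total V = 177*150.5326 = 26644.2702 mm^3
PD = 26644.2702 / 47366 = 0.563

0.563


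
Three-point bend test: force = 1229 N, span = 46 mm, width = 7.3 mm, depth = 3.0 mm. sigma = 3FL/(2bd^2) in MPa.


sigma = 3*1229*46/(2*7.3*3.0^2) = 1290.7 MPa

1290.7


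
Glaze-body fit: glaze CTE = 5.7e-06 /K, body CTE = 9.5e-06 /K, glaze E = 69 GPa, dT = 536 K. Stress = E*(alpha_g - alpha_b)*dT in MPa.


Stress = 69*1000*(5.7e-06 - 9.5e-06)*536 = -140.5 MPa

-140.5


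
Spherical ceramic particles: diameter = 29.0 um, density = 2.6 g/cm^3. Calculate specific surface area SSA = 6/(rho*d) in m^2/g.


SSA = 6 / (2.6 * 29.0) = 0.08 m^2/g

0.08


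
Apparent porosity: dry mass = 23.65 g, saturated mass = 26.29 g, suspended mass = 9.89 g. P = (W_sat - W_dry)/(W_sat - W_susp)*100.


P = (26.29 - 23.65) / (26.29 - 9.89) * 100 = 2.64 / 16.4 * 100 = 16.1%

16.1


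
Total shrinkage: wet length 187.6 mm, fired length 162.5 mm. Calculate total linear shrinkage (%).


TS = (187.6 - 162.5) / 187.6 * 100 = 13.38%

13.38


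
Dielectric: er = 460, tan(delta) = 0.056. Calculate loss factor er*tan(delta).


Loss = 460 * 0.056 = 25.76

25.76


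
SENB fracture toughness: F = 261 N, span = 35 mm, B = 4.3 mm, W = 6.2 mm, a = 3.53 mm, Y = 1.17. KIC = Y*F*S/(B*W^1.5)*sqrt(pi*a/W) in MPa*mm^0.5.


KIC = 1.17*261*35/(4.3*6.2^1.5)*sqrt(pi*3.53/6.2) = 215.33

215.33


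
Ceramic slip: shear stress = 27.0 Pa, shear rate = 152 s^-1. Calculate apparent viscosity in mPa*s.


eta = tau/gamma * 1000 = 27.0/152 * 1000 = 177.6 mPa*s

177.6


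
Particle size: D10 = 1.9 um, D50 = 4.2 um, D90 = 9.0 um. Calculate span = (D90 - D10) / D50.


Span = (9.0 - 1.9) / 4.2 = 7.1 / 4.2 = 1.69

1.69


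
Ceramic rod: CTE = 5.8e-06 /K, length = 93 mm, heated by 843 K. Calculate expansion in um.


dL = 5.8e-06 * 93 * 843 * 1000 = 454.714 um

454.714


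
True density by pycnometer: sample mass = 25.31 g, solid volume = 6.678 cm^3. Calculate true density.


TD = 25.31 / 6.678 = 3.79 g/cm^3

3.79


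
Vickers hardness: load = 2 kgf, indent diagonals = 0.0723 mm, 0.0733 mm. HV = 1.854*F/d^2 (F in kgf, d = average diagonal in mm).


d_avg = (0.0723+0.0733)/2 = 0.0728 mm
HV = 1.854*2/0.0728^2 = 700

700


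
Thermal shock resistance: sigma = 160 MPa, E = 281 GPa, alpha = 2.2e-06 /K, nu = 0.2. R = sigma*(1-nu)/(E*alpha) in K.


R = 160*(1-0.2)/(281*1000*2.2e-06) = 207 K

207


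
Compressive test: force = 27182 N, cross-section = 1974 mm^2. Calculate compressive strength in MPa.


CS = 27182 / 1974 = 13.8 MPa

13.8


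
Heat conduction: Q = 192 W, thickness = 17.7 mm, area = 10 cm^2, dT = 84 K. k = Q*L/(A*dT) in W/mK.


k = 192*17.7/1000/(10/10000*84) = 40.46 W/mK

40.46


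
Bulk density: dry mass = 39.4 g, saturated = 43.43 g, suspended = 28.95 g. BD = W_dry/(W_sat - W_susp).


BD = 39.4 / (43.43 - 28.95) = 39.4 / 14.48 = 2.721 g/cm^3

2.721


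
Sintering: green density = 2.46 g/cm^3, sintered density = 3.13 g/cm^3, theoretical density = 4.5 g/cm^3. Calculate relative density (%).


Relative = 3.13 / 4.5 * 100 = 69.6%

69.6


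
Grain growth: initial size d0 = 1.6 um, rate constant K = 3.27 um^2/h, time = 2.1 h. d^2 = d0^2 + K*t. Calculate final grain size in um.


d^2 = 1.6^2 + 3.27*2.1 = 9.427
d = sqrt(9.427) = 3.07 um

3.07


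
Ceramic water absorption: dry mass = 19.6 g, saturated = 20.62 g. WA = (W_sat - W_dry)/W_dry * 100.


WA = (20.62 - 19.6) / 19.6 * 100 = 5.2%

5.2


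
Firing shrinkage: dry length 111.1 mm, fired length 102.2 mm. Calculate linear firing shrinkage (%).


FS = (111.1 - 102.2) / 111.1 * 100 = 8.01%

8.01


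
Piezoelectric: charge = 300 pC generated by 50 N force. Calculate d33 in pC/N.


d33 = 300 / 50 = 6.0 pC/N

6.0


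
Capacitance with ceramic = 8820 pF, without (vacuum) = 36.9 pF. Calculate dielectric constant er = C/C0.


er = 8820 / 36.9 = 239.02

239.02


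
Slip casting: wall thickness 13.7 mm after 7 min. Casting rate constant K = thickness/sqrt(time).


K = 13.7 / sqrt(7) = 13.7 / 2.6458 = 5.178 mm/min^0.5

5.178


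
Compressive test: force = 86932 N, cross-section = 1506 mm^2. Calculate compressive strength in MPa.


CS = 86932 / 1506 = 57.7 MPa

57.7


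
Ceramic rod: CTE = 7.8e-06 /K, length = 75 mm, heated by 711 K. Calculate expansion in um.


dL = 7.8e-06 * 75 * 711 * 1000 = 415.935 um

415.935


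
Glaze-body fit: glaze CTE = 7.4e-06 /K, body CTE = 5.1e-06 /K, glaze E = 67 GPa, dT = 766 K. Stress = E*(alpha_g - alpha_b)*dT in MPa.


Stress = 67*1000*(7.4e-06 - 5.1e-06)*766 = 118.0 MPa

118.0


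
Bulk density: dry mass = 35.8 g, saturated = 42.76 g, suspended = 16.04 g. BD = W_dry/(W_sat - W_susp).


BD = 35.8 / (42.76 - 16.04) = 35.8 / 26.72 = 1.34 g/cm^3

1.34


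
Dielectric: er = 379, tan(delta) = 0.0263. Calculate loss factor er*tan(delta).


Loss = 379 * 0.0263 = 9.968

9.968


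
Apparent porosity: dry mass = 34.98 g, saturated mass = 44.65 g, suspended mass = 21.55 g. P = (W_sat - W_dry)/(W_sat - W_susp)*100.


P = (44.65 - 34.98) / (44.65 - 21.55) * 100 = 9.67 / 23.1 * 100 = 41.9%

41.9


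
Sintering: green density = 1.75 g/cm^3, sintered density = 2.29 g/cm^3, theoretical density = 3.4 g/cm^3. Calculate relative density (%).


Relative = 2.29 / 3.4 * 100 = 67.4%

67.4


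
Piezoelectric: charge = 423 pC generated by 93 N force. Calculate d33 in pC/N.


d33 = 423 / 93 = 4.5 pC/N

4.5


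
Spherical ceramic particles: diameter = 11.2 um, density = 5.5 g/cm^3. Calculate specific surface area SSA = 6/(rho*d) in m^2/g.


SSA = 6 / (5.5 * 11.2) = 0.097 m^2/g

0.097


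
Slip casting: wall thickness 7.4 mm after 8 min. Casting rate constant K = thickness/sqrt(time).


K = 7.4 / sqrt(8) = 7.4 / 2.8284 = 2.616 mm/min^0.5

2.616


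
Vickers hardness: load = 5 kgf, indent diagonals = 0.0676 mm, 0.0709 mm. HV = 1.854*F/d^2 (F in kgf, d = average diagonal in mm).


d_avg = (0.0676+0.0709)/2 = 0.06925 mm
HV = 1.854*5/0.06925^2 = 1933

1933


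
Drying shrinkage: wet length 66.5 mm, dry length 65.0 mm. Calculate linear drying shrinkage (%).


DS = (66.5 - 65.0) / 66.5 * 100 = 2.26%

2.26


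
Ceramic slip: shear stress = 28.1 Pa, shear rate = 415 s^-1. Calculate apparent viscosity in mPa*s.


eta = tau/gamma * 1000 = 28.1/415 * 1000 = 67.7 mPa*s

67.7


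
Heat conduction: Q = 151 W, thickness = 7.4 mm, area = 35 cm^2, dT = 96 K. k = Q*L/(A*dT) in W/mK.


k = 151*7.4/1000/(35/10000*96) = 3.33 W/mK

3.33


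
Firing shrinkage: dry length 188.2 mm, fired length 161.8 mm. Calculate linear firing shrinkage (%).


FS = (188.2 - 161.8) / 188.2 * 100 = 14.03%

14.03


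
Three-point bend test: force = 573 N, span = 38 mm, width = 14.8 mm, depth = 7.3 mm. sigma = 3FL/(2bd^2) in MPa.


sigma = 3*573*38/(2*14.8*7.3^2) = 41.4 MPa

41.4


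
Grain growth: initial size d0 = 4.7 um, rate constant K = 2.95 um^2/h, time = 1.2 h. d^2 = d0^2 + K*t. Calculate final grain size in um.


d^2 = 4.7^2 + 2.95*1.2 = 25.63
d = sqrt(25.63) = 5.06 um

5.06


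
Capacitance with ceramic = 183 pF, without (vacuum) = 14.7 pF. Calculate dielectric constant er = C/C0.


er = 183 / 14.7 = 12.45

12.45


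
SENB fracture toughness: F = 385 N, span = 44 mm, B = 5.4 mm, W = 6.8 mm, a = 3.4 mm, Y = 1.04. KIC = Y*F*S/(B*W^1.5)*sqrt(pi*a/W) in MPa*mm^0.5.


KIC = 1.04*385*44/(5.4*6.8^1.5)*sqrt(pi*3.4/6.8) = 230.59

230.59


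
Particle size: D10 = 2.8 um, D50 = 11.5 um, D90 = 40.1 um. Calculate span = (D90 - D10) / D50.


Span = (40.1 - 2.8) / 11.5 = 37.3 / 11.5 = 3.243

3.243


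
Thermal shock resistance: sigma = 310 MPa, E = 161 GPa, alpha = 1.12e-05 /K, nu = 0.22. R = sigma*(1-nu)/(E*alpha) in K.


R = 310*(1-0.22)/(161*1000*1.12e-05) = 134 K

134


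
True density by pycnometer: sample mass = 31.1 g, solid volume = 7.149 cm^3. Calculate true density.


TD = 31.1 / 7.149 = 4.35 g/cm^3

4.35


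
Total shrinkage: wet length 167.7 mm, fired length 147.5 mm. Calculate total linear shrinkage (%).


TS = (167.7 - 147.5) / 167.7 * 100 = 12.05%

12.05


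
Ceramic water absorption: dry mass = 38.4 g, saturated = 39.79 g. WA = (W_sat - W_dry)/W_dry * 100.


WA = (39.79 - 38.4) / 38.4 * 100 = 3.62%

3.62


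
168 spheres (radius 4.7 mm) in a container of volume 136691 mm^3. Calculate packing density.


V_sphere = 4/3*pi*4.7^3 = 434.8928 mm^3
Total V = 168*434.8928 = 73061.9904 mm^3
PD = 73061.9904 / 136691 = 0.535

0.535


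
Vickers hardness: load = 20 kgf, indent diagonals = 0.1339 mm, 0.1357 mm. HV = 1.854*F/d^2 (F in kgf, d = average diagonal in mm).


d_avg = (0.1339+0.1357)/2 = 0.1348 mm
HV = 1.854*20/0.1348^2 = 2041

2041


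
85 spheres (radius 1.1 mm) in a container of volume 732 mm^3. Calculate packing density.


V_sphere = 4/3*pi*1.1^3 = 5.5753 mm^3
Total V = 85*5.5753 = 473.9005 mm^3
PD = 473.9005 / 732 = 0.647

0.647


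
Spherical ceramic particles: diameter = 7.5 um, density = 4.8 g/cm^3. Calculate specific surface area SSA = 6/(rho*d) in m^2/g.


SSA = 6 / (4.8 * 7.5) = 0.167 m^2/g

0.167


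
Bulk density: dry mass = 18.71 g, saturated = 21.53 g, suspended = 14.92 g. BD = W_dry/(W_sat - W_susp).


BD = 18.71 / (21.53 - 14.92) = 18.71 / 6.61 = 2.831 g/cm^3

2.831


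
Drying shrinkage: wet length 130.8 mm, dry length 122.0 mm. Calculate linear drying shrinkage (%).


DS = (130.8 - 122.0) / 130.8 * 100 = 6.73%

6.73


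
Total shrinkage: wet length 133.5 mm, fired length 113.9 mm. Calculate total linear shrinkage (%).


TS = (133.5 - 113.9) / 133.5 * 100 = 14.68%

14.68


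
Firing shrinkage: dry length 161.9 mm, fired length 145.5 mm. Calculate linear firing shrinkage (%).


FS = (161.9 - 145.5) / 161.9 * 100 = 10.13%

10.13


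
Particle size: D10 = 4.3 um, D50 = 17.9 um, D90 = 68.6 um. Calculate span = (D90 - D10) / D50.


Span = (68.6 - 4.3) / 17.9 = 64.3 / 17.9 = 3.592

3.592


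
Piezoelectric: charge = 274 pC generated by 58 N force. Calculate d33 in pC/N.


d33 = 274 / 58 = 4.7 pC/N

4.7


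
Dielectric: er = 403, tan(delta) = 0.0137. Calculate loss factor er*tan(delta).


Loss = 403 * 0.0137 = 5.521

5.521


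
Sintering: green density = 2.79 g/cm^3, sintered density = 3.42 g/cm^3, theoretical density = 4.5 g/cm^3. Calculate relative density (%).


Relative = 3.42 / 4.5 * 100 = 76.0%

76.0


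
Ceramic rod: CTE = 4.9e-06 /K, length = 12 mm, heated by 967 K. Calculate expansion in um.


dL = 4.9e-06 * 12 * 967 * 1000 = 56.86 um

56.86


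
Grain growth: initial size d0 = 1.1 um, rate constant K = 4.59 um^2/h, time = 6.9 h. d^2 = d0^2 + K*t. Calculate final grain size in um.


d^2 = 1.1^2 + 4.59*6.9 = 32.881
d = sqrt(32.881) = 5.73 um

5.73


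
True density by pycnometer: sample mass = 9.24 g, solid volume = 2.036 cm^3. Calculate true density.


TD = 9.24 / 2.036 = 4.538 g/cm^3

4.538


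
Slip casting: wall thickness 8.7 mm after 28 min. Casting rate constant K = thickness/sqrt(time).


K = 8.7 / sqrt(28) = 8.7 / 5.2915 = 1.644 mm/min^0.5

1.644


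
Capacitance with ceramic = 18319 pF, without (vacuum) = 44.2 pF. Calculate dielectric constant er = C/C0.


er = 18319 / 44.2 = 414.46

414.46


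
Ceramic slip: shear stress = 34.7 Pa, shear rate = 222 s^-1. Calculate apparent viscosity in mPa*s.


eta = tau/gamma * 1000 = 34.7/222 * 1000 = 156.3 mPa*s

156.3


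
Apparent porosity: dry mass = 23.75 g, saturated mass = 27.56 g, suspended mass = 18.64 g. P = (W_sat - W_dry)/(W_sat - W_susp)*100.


P = (27.56 - 23.75) / (27.56 - 18.64) * 100 = 3.81 / 8.92 * 100 = 42.7%

42.7


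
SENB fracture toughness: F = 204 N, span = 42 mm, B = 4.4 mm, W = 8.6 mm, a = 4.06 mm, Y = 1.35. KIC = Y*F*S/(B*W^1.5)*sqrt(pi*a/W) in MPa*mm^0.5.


KIC = 1.35*204*42/(4.4*8.6^1.5)*sqrt(pi*4.06/8.6) = 126.94

126.94


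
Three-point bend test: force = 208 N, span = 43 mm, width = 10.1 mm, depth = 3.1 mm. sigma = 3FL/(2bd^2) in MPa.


sigma = 3*208*43/(2*10.1*3.1^2) = 138.2 MPa

138.2


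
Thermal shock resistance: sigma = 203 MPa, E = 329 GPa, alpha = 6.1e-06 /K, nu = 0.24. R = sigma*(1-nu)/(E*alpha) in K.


R = 203*(1-0.24)/(329*1000*6.1e-06) = 77 K

77


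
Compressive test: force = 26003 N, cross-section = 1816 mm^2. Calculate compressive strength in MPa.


CS = 26003 / 1816 = 14.3 MPa

14.3


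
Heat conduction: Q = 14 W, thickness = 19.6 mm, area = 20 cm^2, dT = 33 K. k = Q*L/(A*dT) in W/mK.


k = 14*19.6/1000/(20/10000*33) = 4.16 W/mK

4.16


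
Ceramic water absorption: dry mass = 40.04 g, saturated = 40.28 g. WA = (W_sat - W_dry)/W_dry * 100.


WA = (40.28 - 40.04) / 40.04 * 100 = 0.6%

0.6


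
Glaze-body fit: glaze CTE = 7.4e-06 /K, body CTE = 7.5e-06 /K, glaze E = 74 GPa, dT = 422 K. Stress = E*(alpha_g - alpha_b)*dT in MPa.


Stress = 74*1000*(7.4e-06 - 7.5e-06)*422 = -3.1 MPa

-3.1


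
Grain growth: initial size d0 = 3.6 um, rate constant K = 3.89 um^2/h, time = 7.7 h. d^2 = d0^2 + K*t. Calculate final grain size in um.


d^2 = 3.6^2 + 3.89*7.7 = 42.913
d = sqrt(42.913) = 6.55 um

6.55


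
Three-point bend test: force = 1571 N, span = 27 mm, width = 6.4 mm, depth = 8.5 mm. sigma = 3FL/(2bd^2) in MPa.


sigma = 3*1571*27/(2*6.4*8.5^2) = 137.6 MPa

137.6


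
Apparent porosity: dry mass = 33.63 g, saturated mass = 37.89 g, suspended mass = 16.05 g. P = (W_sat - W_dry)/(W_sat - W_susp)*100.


P = (37.89 - 33.63) / (37.89 - 16.05) * 100 = 4.26 / 21.84 * 100 = 19.5%

19.5


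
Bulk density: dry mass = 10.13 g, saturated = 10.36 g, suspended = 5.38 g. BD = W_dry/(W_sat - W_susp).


BD = 10.13 / (10.36 - 5.38) = 10.13 / 4.98 = 2.034 g/cm^3

2.034


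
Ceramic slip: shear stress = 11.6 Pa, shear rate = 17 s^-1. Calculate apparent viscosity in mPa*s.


eta = tau/gamma * 1000 = 11.6/17 * 1000 = 682.4 mPa*s

682.4


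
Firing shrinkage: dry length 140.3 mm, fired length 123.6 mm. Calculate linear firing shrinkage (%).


FS = (140.3 - 123.6) / 140.3 * 100 = 11.9%

11.9


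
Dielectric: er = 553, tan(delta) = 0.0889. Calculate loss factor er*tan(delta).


Loss = 553 * 0.0889 = 49.162

49.162


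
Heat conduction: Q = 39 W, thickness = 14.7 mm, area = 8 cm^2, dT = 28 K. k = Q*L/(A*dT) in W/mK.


k = 39*14.7/1000/(8/10000*28) = 25.59 W/mK

25.59


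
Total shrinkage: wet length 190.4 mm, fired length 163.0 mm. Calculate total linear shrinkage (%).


TS = (190.4 - 163.0) / 190.4 * 100 = 14.39%

14.39


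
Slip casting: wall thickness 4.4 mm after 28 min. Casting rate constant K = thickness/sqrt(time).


K = 4.4 / sqrt(28) = 4.4 / 5.2915 = 0.832 mm/min^0.5

0.832


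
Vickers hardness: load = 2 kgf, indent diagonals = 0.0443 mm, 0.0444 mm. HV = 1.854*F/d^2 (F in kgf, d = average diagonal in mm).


d_avg = (0.0443+0.0444)/2 = 0.04435 mm
HV = 1.854*2/0.04435^2 = 1885

1885


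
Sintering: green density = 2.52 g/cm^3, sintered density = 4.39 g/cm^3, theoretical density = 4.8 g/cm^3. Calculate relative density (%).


Relative = 4.39 / 4.8 * 100 = 91.5%

91.5


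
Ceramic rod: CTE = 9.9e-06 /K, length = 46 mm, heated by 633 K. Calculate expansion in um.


dL = 9.9e-06 * 46 * 633 * 1000 = 288.268 um

288.268


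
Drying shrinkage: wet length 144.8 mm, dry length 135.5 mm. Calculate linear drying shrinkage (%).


DS = (144.8 - 135.5) / 144.8 * 100 = 6.42%

6.42


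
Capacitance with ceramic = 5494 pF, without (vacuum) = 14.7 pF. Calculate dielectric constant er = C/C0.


er = 5494 / 14.7 = 373.74

373.74


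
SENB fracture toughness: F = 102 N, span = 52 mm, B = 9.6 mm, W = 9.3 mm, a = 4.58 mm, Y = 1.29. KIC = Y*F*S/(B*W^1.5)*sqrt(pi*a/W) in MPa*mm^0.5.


KIC = 1.29*102*52/(9.6*9.3^1.5)*sqrt(pi*4.58/9.3) = 31.26

31.26


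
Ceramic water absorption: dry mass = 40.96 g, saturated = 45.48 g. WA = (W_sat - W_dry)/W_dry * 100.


WA = (45.48 - 40.96) / 40.96 * 100 = 11.04%

11.04


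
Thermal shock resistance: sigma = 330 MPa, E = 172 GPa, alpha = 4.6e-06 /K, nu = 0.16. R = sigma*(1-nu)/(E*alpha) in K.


R = 330*(1-0.16)/(172*1000*4.6e-06) = 350 K

350


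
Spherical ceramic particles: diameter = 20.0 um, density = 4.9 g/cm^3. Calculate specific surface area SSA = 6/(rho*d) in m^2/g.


SSA = 6 / (4.9 * 20.0) = 0.061 m^2/g

0.061


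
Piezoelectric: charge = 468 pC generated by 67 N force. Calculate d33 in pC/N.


d33 = 468 / 67 = 7.0 pC/N

7.0


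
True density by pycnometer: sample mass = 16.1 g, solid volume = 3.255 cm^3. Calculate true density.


TD = 16.1 / 3.255 = 4.946 g/cm^3

4.946


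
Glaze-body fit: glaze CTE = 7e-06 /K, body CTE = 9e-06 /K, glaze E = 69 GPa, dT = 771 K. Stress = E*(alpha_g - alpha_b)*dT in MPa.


Stress = 69*1000*(7e-06 - 9e-06)*771 = -106.4 MPa

-106.4


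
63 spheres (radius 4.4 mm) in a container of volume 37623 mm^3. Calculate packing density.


V_sphere = 4/3*pi*4.4^3 = 356.8179 mm^3
Total V = 63*356.8179 = 22479.5277 mm^3
PD = 22479.5277 / 37623 = 0.597

0.597


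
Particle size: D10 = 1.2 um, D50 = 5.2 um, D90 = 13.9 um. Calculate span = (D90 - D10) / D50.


Span = (13.9 - 1.2) / 5.2 = 12.7 / 5.2 = 2.442

2.442


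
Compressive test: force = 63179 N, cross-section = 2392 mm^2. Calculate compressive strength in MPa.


CS = 63179 / 2392 = 26.4 MPa

26.4


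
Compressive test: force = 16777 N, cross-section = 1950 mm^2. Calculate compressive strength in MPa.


CS = 16777 / 1950 = 8.6 MPa

8.6


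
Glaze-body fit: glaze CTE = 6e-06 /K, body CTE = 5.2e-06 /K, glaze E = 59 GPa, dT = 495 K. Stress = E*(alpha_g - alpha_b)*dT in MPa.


Stress = 59*1000*(6e-06 - 5.2e-06)*495 = 23.4 MPa

23.4


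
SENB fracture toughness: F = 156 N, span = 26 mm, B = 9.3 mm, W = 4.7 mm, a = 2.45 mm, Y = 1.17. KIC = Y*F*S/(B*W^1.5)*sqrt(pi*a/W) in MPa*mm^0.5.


KIC = 1.17*156*26/(9.3*4.7^1.5)*sqrt(pi*2.45/4.7) = 64.09

64.09


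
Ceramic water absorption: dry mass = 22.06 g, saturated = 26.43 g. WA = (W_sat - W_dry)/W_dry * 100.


WA = (26.43 - 22.06) / 22.06 * 100 = 19.81%

19.81


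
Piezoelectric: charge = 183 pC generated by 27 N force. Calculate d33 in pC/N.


d33 = 183 / 27 = 6.8 pC/N

6.8


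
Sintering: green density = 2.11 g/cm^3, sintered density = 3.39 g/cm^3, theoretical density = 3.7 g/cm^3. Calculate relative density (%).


Relative = 3.39 / 3.7 * 100 = 91.6%

91.6


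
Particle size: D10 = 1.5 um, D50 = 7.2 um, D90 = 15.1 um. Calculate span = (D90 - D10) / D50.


Span = (15.1 - 1.5) / 7.2 = 13.6 / 7.2 = 1.889

1.889


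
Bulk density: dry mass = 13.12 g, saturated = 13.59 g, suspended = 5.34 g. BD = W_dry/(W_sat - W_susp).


BD = 13.12 / (13.59 - 5.34) = 13.12 / 8.25 = 1.59 g/cm^3

1.59


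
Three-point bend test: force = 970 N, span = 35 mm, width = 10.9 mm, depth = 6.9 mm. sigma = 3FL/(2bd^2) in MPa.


sigma = 3*970*35/(2*10.9*6.9^2) = 98.1 MPa

98.1


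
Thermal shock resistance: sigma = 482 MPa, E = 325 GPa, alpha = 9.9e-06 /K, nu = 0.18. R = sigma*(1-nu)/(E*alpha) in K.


R = 482*(1-0.18)/(325*1000*9.9e-06) = 123 K

123


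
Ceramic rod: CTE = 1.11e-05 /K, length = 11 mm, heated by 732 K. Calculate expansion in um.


dL = 1.11e-05 * 11 * 732 * 1000 = 89.377 um

89.377


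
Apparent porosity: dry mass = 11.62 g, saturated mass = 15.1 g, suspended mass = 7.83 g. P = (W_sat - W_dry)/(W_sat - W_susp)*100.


P = (15.1 - 11.62) / (15.1 - 7.83) * 100 = 3.48 / 7.27 * 100 = 47.9%

47.9


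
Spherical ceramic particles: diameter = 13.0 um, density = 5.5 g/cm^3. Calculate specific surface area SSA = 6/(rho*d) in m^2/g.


SSA = 6 / (5.5 * 13.0) = 0.084 m^2/g

0.084


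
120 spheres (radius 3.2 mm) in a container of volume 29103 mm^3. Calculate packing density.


V_sphere = 4/3*pi*3.2^3 = 137.2583 mm^3
Total V = 120*137.2583 = 16470.996 mm^3
PD = 16470.996 / 29103 = 0.566

0.566


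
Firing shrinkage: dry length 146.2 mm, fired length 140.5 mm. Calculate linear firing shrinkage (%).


FS = (146.2 - 140.5) / 146.2 * 100 = 3.9%

3.9


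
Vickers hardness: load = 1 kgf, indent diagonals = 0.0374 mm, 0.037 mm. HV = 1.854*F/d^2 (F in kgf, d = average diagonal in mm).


d_avg = (0.0374+0.037)/2 = 0.0372 mm
HV = 1.854*1/0.0372^2 = 1340

1340


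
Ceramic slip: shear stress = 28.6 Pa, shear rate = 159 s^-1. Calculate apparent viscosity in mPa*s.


eta = tau/gamma * 1000 = 28.6/159 * 1000 = 179.9 mPa*s

179.9


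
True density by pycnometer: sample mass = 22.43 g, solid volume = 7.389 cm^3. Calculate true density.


TD = 22.43 / 7.389 = 3.036 g/cm^3

3.036


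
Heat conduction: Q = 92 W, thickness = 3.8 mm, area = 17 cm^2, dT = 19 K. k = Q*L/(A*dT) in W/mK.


k = 92*3.8/1000/(17/10000*19) = 10.82 W/mK

10.82


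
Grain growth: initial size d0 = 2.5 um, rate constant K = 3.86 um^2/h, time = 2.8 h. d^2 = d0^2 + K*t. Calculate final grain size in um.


d^2 = 2.5^2 + 3.86*2.8 = 17.058
d = sqrt(17.058) = 4.13 um

4.13


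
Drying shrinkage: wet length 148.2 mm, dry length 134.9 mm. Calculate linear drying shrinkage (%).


DS = (148.2 - 134.9) / 148.2 * 100 = 8.97%

8.97


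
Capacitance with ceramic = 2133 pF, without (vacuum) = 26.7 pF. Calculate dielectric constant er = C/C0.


er = 2133 / 26.7 = 79.89

79.89


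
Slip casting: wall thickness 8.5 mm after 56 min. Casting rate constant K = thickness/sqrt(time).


K = 8.5 / sqrt(56) = 8.5 / 7.4833 = 1.136 mm/min^0.5

1.136


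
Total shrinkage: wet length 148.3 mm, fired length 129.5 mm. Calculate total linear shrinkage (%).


TS = (148.3 - 129.5) / 148.3 * 100 = 12.68%

12.68


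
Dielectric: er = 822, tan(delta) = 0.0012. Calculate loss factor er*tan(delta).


Loss = 822 * 0.0012 = 0.986

0.986


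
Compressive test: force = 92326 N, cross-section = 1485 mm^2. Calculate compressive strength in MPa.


CS = 92326 / 1485 = 62.2 MPa

62.2


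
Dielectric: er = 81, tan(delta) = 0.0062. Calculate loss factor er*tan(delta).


Loss = 81 * 0.0062 = 0.502

0.502


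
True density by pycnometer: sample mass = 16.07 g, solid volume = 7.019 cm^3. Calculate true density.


TD = 16.07 / 7.019 = 2.289 g/cm^3

2.289


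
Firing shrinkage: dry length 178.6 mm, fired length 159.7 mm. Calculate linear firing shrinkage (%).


FS = (178.6 - 159.7) / 178.6 * 100 = 10.58%

10.58


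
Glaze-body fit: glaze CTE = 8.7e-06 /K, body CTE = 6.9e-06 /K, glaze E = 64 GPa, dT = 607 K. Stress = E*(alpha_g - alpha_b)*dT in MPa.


Stress = 64*1000*(8.7e-06 - 6.9e-06)*607 = 69.9 MPa

69.9


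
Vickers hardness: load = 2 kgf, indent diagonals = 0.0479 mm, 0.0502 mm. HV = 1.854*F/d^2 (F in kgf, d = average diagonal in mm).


d_avg = (0.0479+0.0502)/2 = 0.04905 mm
HV = 1.854*2/0.04905^2 = 1541

1541


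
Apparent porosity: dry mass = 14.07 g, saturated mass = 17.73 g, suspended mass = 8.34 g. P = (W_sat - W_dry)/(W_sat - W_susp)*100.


P = (17.73 - 14.07) / (17.73 - 8.34) * 100 = 3.66 / 9.39 * 100 = 39.0%

39.0


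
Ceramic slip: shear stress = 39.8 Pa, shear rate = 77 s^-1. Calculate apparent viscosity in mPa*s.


eta = tau/gamma * 1000 = 39.8/77 * 1000 = 516.9 mPa*s

516.9


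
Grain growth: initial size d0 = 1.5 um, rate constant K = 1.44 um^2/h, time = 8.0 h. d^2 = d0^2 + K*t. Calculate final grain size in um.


d^2 = 1.5^2 + 1.44*8.0 = 13.77
d = sqrt(13.77) = 3.71 um

3.71


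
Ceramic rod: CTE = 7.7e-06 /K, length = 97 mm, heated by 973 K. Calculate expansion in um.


dL = 7.7e-06 * 97 * 973 * 1000 = 726.734 um

726.734


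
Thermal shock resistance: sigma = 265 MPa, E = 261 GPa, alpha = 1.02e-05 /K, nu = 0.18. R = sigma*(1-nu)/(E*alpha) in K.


R = 265*(1-0.18)/(261*1000*1.02e-05) = 82 K

82


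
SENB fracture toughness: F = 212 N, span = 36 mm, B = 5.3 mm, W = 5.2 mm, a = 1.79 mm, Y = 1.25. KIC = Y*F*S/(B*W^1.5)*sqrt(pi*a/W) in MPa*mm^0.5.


KIC = 1.25*212*36/(5.3*5.2^1.5)*sqrt(pi*1.79/5.2) = 157.86

157.86


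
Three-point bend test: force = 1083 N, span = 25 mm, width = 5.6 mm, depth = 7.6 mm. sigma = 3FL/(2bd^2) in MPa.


sigma = 3*1083*25/(2*5.6*7.6^2) = 125.6 MPa

125.6


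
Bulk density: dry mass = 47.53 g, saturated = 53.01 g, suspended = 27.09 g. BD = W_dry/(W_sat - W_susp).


BD = 47.53 / (53.01 - 27.09) = 47.53 / 25.92 = 1.834 g/cm^3

1.834


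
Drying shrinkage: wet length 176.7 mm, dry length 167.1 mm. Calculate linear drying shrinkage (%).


DS = (176.7 - 167.1) / 176.7 * 100 = 5.43%

5.43


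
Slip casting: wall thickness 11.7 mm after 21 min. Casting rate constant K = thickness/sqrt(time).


K = 11.7 / sqrt(21) = 11.7 / 4.5826 = 2.553 mm/min^0.5

2.553


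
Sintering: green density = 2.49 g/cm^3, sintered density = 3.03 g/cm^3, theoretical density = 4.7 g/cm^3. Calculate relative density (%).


Relative = 3.03 / 4.7 * 100 = 64.5%

64.5


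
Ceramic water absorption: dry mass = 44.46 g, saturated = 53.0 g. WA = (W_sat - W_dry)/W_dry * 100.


WA = (53.0 - 44.46) / 44.46 * 100 = 19.21%

19.21


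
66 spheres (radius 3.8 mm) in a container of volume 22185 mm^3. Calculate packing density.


V_sphere = 4/3*pi*3.8^3 = 229.8473 mm^3
Total V = 66*229.8473 = 15169.9218 mm^3
PD = 15169.9218 / 22185 = 0.684

0.684


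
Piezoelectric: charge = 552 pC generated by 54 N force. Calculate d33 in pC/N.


d33 = 552 / 54 = 10.2 pC/N

10.2


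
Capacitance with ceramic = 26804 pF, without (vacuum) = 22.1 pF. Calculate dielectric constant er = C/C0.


er = 26804 / 22.1 = 1212.85

1212.85


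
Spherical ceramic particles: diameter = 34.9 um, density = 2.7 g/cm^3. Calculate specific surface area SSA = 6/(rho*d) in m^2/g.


SSA = 6 / (2.7 * 34.9) = 0.064 m^2/g

0.064


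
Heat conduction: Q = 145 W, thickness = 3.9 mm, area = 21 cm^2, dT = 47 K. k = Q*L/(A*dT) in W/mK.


k = 145*3.9/1000/(21/10000*47) = 5.73 W/mK

5.73


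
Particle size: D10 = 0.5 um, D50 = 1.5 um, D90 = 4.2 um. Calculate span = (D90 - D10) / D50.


Span = (4.2 - 0.5) / 1.5 = 3.7 / 1.5 = 2.467

2.467


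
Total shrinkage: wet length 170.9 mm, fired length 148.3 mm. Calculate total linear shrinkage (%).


TS = (170.9 - 148.3) / 170.9 * 100 = 13.22%

13.22


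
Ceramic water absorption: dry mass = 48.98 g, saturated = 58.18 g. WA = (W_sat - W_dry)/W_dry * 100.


WA = (58.18 - 48.98) / 48.98 * 100 = 18.78%

18.78


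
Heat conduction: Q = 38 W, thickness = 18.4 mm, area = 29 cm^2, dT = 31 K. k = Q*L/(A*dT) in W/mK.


k = 38*18.4/1000/(29/10000*31) = 7.78 W/mK

7.78


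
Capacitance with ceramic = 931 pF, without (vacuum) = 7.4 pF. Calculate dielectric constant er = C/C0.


er = 931 / 7.4 = 125.81

125.81


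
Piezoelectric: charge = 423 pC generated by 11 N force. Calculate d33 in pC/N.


d33 = 423 / 11 = 38.5 pC/N

38.5


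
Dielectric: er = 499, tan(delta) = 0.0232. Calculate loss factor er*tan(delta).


Loss = 499 * 0.0232 = 11.577

11.577


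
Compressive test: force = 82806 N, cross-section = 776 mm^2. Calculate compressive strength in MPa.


CS = 82806 / 776 = 106.7 MPa

106.7


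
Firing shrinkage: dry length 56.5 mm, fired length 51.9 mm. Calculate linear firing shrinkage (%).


FS = (56.5 - 51.9) / 56.5 * 100 = 8.14%

8.14


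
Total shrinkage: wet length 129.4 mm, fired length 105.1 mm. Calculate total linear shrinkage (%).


TS = (129.4 - 105.1) / 129.4 * 100 = 18.78%

18.78


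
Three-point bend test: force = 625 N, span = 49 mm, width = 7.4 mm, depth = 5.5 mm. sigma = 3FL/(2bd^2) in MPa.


sigma = 3*625*49/(2*7.4*5.5^2) = 205.2 MPa

205.2


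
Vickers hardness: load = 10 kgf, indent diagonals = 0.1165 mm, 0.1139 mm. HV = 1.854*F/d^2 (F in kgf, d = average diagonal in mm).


d_avg = (0.1165+0.1139)/2 = 0.1152 mm
HV = 1.854*10/0.1152^2 = 1397

1397


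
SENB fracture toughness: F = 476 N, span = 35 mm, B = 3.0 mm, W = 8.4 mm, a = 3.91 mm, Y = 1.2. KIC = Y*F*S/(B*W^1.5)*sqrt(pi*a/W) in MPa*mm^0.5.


KIC = 1.2*476*35/(3.0*8.4^1.5)*sqrt(pi*3.91/8.4) = 331.01

331.01


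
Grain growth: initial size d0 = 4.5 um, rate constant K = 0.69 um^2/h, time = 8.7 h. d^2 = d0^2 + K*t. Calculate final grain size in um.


d^2 = 4.5^2 + 0.69*8.7 = 26.253
d = sqrt(26.253) = 5.12 um

5.12


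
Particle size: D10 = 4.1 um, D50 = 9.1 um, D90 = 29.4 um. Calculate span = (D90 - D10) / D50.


Span = (29.4 - 4.1) / 9.1 = 25.3 / 9.1 = 2.78

2.78


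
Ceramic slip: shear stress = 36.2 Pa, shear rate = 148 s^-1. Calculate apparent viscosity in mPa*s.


eta = tau/gamma * 1000 = 36.2/148 * 1000 = 244.6 mPa*s

244.6


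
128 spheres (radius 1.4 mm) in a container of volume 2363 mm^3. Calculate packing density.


V_sphere = 4/3*pi*1.4^3 = 11.494 mm^3
Total V = 128*11.494 = 1471.232 mm^3
PD = 1471.232 / 2363 = 0.623

0.623


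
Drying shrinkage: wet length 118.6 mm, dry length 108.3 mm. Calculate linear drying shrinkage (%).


DS = (118.6 - 108.3) / 118.6 * 100 = 8.68%

8.68


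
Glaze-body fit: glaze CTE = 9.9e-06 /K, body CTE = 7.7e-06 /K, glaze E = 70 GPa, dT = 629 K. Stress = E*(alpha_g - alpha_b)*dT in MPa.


Stress = 70*1000*(9.9e-06 - 7.7e-06)*629 = 96.9 MPa

96.9


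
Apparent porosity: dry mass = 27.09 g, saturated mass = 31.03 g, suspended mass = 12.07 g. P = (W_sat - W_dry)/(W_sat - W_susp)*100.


P = (31.03 - 27.09) / (31.03 - 12.07) * 100 = 3.94 / 18.96 * 100 = 20.8%

20.8


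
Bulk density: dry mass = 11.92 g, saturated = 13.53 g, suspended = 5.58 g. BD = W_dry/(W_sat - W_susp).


BD = 11.92 / (13.53 - 5.58) = 11.92 / 7.95 = 1.499 g/cm^3

1.499


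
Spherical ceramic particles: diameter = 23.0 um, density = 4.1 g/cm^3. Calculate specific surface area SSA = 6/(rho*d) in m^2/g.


SSA = 6 / (4.1 * 23.0) = 0.064 m^2/g

0.064


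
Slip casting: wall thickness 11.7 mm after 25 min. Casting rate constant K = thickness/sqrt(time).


K = 11.7 / sqrt(25) = 11.7 / 5.0 = 2.34 mm/min^0.5

2.34


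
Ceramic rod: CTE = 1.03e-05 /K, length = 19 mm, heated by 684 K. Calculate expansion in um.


dL = 1.03e-05 * 19 * 684 * 1000 = 133.859 um

133.859


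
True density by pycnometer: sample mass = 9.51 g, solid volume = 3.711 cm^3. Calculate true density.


TD = 9.51 / 3.711 = 2.563 g/cm^3

2.563


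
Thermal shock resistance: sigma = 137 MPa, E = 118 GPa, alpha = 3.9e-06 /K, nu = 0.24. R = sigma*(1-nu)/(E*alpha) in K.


R = 137*(1-0.24)/(118*1000*3.9e-06) = 226 K

226


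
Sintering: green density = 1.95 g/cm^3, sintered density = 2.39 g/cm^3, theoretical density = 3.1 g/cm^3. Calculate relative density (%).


Relative = 2.39 / 3.1 * 100 = 77.1%

77.1


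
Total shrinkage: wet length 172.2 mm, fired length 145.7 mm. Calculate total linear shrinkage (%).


TS = (172.2 - 145.7) / 172.2 * 100 = 15.39%

15.39


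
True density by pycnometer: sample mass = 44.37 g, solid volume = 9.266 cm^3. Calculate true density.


TD = 44.37 / 9.266 = 4.788 g/cm^3

4.788


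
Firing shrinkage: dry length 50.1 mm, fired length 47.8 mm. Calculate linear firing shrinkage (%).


FS = (50.1 - 47.8) / 50.1 * 100 = 4.59%

4.59


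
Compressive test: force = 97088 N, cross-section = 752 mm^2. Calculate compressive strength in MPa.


CS = 97088 / 752 = 129.1 MPa

129.1


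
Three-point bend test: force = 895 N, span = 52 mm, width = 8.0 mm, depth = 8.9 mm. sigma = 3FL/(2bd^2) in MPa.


sigma = 3*895*52/(2*8.0*8.9^2) = 110.2 MPa

110.2


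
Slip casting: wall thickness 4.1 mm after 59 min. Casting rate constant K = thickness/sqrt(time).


K = 4.1 / sqrt(59) = 4.1 / 7.6811 = 0.534 mm/min^0.5

0.534


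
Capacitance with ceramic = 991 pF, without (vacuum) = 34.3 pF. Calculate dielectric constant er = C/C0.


er = 991 / 34.3 = 28.89

28.89


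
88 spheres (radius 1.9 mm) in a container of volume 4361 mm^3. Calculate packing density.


V_sphere = 4/3*pi*1.9^3 = 28.7309 mm^3
Total V = 88*28.7309 = 2528.3192 mm^3
PD = 2528.3192 / 4361 = 0.58

0.58


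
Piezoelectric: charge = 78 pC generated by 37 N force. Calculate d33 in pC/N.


d33 = 78 / 37 = 2.1 pC/N

2.1


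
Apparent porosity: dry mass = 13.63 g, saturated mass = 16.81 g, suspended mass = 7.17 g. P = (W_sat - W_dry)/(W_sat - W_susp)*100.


P = (16.81 - 13.63) / (16.81 - 7.17) * 100 = 3.18 / 9.64 * 100 = 33.0%

33.0


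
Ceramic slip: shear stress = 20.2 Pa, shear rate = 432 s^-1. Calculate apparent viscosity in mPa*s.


eta = tau/gamma * 1000 = 20.2/432 * 1000 = 46.8 mPa*s

46.8


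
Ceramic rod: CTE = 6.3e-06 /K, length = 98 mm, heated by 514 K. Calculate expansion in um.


dL = 6.3e-06 * 98 * 514 * 1000 = 317.344 um

317.344


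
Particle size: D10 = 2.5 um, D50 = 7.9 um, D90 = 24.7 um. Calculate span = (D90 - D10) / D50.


Span = (24.7 - 2.5) / 7.9 = 22.2 / 7.9 = 2.81

2.81


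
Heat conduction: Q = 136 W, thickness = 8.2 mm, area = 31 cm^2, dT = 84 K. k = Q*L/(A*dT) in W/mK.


k = 136*8.2/1000/(31/10000*84) = 4.28 W/mK

4.28


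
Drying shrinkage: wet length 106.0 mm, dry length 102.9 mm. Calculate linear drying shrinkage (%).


DS = (106.0 - 102.9) / 106.0 * 100 = 2.92%

2.92


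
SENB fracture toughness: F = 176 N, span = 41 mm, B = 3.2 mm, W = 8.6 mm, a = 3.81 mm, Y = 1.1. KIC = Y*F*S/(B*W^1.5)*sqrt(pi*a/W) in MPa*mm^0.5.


KIC = 1.1*176*41/(3.2*8.6^1.5)*sqrt(pi*3.81/8.6) = 116.03

116.03


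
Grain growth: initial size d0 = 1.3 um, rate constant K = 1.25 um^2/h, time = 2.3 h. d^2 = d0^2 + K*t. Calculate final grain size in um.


d^2 = 1.3^2 + 1.25*2.3 = 4.565
d = sqrt(4.565) = 2.14 um

2.14


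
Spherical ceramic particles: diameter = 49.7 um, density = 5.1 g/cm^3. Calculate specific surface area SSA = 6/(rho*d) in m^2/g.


SSA = 6 / (5.1 * 49.7) = 0.024 m^2/g

0.024


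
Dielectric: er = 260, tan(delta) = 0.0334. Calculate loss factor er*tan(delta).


Loss = 260 * 0.0334 = 8.684

8.684


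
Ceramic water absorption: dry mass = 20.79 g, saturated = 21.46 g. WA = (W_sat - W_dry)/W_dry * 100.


WA = (21.46 - 20.79) / 20.79 * 100 = 3.22%

3.22


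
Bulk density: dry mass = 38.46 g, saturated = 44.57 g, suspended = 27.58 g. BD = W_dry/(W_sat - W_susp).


BD = 38.46 / (44.57 - 27.58) = 38.46 / 16.99 = 2.264 g/cm^3

2.264


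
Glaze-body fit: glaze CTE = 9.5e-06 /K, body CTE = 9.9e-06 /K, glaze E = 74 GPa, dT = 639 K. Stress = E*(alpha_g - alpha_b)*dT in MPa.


Stress = 74*1000*(9.5e-06 - 9.9e-06)*639 = -18.9 MPa

-18.9


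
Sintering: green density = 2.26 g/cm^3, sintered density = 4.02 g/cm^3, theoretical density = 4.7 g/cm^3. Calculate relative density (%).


Relative = 4.02 / 4.7 * 100 = 85.5%

85.5


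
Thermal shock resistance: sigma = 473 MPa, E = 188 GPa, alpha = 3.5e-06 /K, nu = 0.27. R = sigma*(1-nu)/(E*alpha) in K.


R = 473*(1-0.27)/(188*1000*3.5e-06) = 525 K

525


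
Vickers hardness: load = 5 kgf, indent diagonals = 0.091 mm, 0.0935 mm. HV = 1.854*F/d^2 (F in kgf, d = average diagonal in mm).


d_avg = (0.091+0.0935)/2 = 0.09225 mm
HV = 1.854*5/0.09225^2 = 1089

1089


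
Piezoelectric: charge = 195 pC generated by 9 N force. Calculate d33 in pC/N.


d33 = 195 / 9 = 21.7 pC/N

21.7


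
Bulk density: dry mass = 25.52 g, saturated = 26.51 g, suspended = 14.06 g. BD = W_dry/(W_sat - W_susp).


BD = 25.52 / (26.51 - 14.06) = 25.52 / 12.45 = 2.05 g/cm^3

2.05


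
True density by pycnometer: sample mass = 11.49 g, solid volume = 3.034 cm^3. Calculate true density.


TD = 11.49 / 3.034 = 3.787 g/cm^3

3.787


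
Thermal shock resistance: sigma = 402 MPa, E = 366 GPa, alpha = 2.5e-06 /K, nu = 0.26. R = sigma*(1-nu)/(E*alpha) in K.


R = 402*(1-0.26)/(366*1000*2.5e-06) = 325 K

325


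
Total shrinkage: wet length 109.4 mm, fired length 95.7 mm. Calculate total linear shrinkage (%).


TS = (109.4 - 95.7) / 109.4 * 100 = 12.52%

12.52


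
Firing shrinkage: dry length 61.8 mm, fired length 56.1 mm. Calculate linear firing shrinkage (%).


FS = (61.8 - 56.1) / 61.8 * 100 = 9.22%

9.22


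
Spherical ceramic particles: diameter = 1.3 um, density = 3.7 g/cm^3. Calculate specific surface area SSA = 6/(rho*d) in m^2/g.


SSA = 6 / (3.7 * 1.3) = 1.247 m^2/g

1.247


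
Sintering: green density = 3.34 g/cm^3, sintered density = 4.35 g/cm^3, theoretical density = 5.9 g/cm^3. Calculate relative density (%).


Relative = 4.35 / 5.9 * 100 = 73.7%

73.7


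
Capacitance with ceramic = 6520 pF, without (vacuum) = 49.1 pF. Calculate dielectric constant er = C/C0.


er = 6520 / 49.1 = 132.79

132.79


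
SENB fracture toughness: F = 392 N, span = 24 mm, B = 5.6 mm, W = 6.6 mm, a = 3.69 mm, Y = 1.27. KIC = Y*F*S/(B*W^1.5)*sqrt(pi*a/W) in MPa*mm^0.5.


KIC = 1.27*392*24/(5.6*6.6^1.5)*sqrt(pi*3.69/6.6) = 166.77

166.77


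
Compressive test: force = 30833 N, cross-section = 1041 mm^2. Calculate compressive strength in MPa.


CS = 30833 / 1041 = 29.6 MPa

29.6


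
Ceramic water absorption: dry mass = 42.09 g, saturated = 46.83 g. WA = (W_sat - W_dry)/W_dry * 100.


WA = (46.83 - 42.09) / 42.09 * 100 = 11.26%

11.26


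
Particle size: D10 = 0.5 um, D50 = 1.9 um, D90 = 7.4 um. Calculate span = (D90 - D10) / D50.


Span = (7.4 - 0.5) / 1.9 = 6.9 / 1.9 = 3.632

3.632


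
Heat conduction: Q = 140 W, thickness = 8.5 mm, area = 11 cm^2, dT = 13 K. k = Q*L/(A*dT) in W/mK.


k = 140*8.5/1000/(11/10000*13) = 83.22 W/mK

83.22


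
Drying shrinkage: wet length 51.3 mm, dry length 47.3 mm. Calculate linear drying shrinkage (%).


DS = (51.3 - 47.3) / 51.3 * 100 = 7.8%

7.8


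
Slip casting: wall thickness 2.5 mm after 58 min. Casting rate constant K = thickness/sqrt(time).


K = 2.5 / sqrt(58) = 2.5 / 7.6158 = 0.328 mm/min^0.5

0.328


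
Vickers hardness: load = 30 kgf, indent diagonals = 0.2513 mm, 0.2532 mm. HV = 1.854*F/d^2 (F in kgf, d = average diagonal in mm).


d_avg = (0.2513+0.2532)/2 = 0.25225 mm
HV = 1.854*30/0.25225^2 = 874

874


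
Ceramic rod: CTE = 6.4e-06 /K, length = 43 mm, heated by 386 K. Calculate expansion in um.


dL = 6.4e-06 * 43 * 386 * 1000 = 106.227 um

106.227


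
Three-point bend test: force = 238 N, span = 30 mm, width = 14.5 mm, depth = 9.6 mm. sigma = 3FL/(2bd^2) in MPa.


sigma = 3*238*30/(2*14.5*9.6^2) = 8.0 MPa

8.0


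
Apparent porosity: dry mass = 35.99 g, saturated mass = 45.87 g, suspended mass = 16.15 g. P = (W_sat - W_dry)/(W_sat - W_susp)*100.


P = (45.87 - 35.99) / (45.87 - 16.15) * 100 = 9.88 / 29.72 * 100 = 33.2%

33.2


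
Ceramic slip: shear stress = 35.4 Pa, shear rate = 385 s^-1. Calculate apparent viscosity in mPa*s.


eta = tau/gamma * 1000 = 35.4/385 * 1000 = 91.9 mPa*s

91.9


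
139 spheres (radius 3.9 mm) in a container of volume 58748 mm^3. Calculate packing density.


V_sphere = 4/3*pi*3.9^3 = 248.4748 mm^3
Total V = 139*248.4748 = 34537.9972 mm^3
PD = 34537.9972 / 58748 = 0.588

0.588
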